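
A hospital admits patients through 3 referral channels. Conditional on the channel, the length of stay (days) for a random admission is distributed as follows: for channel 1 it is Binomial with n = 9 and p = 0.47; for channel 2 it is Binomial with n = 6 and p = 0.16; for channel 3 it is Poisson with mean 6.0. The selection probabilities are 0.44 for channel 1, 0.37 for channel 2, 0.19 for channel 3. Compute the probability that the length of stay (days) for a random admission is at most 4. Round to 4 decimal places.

0.6763

Conditional on each channel, P(X ≤ 4): 1: 0.573475; 2: 0.999455; 3: 0.285057.
By total probability, P(X ≤ 4) = 0.44·0.573475 + 0.37·0.999455 + 0.19·0.285057 = 0.676288.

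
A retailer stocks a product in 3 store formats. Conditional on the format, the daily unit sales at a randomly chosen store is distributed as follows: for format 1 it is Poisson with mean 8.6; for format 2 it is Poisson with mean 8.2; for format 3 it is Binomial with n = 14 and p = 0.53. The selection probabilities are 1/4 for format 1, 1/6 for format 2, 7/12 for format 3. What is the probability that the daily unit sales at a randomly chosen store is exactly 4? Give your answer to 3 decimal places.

0.043

Conditional on each format, P(X = 4): 1: 0.0419614; 2: 0.0517404; 3: 0.0415447.
By total probability, P(X = 4) = 0.25·0.0419614 + 0.166667·0.0517404 + 0.583333·0.0415447 = 0.0433482.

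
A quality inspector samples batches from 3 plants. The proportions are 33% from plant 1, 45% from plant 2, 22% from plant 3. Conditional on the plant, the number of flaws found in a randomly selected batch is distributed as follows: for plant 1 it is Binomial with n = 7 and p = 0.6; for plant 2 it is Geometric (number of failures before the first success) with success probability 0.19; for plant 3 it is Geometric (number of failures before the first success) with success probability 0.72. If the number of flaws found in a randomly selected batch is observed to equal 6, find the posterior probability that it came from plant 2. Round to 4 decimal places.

Likelihoods P(X=6 | ·): 1: 0.130637; 2: 0.0536616; 3: 0.000346961.
Posterior ∝ prior × likelihood. Numerator for 2: 0.45·0.0536616 = 0.0241477.
Normalizing constant: 0.33·0.130637 + 0.45·0.0536616 + 0.22·0.000346961 = 0.0673342.
P(2 | observation) = 0.0241477 / 0.0673342 = 0.358625.

0.3586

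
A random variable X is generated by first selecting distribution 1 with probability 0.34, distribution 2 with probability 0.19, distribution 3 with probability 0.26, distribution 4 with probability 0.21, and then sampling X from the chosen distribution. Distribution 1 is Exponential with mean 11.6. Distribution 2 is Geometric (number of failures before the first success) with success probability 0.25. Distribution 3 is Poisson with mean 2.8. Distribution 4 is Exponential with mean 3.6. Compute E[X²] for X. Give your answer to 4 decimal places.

For each component E[X²] = Var + (mean)², giving 1: 269.12; 2: 21; 3: 10.64; 4: 25.92.
Overall E[X²] = 0.34·269.12 + 0.19·21 + 0.26·10.64 + 0.21·25.92 = 103.7.

103.7004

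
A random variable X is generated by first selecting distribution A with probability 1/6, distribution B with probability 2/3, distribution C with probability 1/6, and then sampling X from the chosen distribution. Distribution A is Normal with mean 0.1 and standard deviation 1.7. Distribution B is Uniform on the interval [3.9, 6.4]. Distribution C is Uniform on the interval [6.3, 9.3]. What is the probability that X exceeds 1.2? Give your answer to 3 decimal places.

0.876

Conditional on each component, P(X > 1.2): A: 0.258797; B: 1; C: 1.
By total probability, P(X > 1.2) = 0.166667·0.258797 + 0.666667·1 + 0.166667·1 = 0.876466.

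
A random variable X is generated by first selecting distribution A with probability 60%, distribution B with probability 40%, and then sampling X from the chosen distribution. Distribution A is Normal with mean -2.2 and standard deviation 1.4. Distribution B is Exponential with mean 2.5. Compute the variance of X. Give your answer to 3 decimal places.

Per component, A: μ=-2.2, E[X²]=6.8; B: μ=2.5, E[X²]=12.5.
E[X] = 0.6·-2.2 + 0.4·2.5 = -0.32.
E[X²] = 0.6·6.8 + 0.4·12.5 = 9.08.
Var(X) = E[X²] − (E[X])² = 9.08 − 0.1024 = 8.9776.

8.978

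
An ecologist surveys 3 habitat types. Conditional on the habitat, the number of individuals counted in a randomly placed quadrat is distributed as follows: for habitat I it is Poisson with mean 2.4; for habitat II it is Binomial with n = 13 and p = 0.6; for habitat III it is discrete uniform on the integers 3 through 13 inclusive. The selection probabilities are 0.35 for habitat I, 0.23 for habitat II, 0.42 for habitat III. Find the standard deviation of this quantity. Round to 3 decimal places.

3.566

Per component, I: μ=2.4, E[X²]=8.16; II: μ=7.8, E[X²]=63.96; III: μ=8, E[X²]=74.
E[X] = 0.35·2.4 + 0.23·7.8 + 0.42·8 = 5.994.
E[X²] = 0.35·8.16 + 0.23·63.96 + 0.42·74 = 48.6468.
Var(X) = E[X²] − (E[X])² = 48.6468 − 35.928 = 12.7188.
SD(X) = √12.7188 = 3.56634.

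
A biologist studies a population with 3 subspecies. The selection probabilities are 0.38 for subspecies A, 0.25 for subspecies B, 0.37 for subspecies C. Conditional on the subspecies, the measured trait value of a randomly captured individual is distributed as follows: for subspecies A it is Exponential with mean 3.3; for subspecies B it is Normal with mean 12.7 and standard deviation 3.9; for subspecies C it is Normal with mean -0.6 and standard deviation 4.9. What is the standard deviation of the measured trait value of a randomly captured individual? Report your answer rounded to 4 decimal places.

Per component, A: μ=3.3, E[X²]=21.78; B: μ=12.7, E[X²]=176.5; C: μ=-0.6, E[X²]=24.37.
E[X] = 0.38·3.3 + 0.25·12.7 + 0.37·-0.6 = 4.207.
E[X²] = 0.38·21.78 + 0.25·176.5 + 0.37·24.37 = 61.4183.
Var(X) = E[X²] − (E[X])² = 61.4183 − 17.6988 = 43.7195.
SD(X) = √43.7195 = 6.61207.

6.6121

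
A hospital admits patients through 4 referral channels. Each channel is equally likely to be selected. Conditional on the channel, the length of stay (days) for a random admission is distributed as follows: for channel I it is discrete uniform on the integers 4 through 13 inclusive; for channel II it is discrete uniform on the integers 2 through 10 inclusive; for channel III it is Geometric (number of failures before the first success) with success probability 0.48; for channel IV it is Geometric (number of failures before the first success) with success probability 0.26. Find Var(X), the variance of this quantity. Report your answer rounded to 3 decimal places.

Per component, I: μ=8.5, E[X²]=80.5; II: μ=6, E[X²]=42.6667; III: μ=1.08333, E[X²]=3.43056; IV: μ=2.84615, E[X²]=19.0473.
E[X] = 0.25·8.5 + 0.25·6 + 0.25·1.08333 + 0.25·2.84615 = 4.60737.
E[X²] = 0.25·80.5 + 0.25·42.6667 + 0.25·3.43056 + 0.25·19.0473 = 36.4111.
Var(X) = E[X²] − (E[X])² = 36.4111 − 21.2279 = 15.1833.

15.183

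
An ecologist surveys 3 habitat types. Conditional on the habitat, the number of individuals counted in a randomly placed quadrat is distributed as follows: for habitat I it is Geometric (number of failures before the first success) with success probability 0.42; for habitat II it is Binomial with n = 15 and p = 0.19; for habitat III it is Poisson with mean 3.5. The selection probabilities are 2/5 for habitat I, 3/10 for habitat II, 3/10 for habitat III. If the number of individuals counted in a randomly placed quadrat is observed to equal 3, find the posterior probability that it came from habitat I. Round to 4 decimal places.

0.1904

Likelihoods P(X=3 | ·): I: 0.081947; II: 0.248939; III: 0.215785.
Posterior ∝ prior × likelihood. Numerator for I: 0.4·0.081947 = 0.0327788.
Normalizing constant: 0.4·0.081947 + 0.3·0.248939 + 0.3·0.215785 = 0.172196.
P(I | observation) = 0.0327788 / 0.172196 = 0.190358.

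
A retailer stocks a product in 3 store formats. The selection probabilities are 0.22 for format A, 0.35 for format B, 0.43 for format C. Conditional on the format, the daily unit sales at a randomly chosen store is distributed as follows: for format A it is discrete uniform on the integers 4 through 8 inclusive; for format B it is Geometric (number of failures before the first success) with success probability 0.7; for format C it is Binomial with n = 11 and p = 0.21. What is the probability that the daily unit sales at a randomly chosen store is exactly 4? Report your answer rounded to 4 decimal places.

Conditional on each format, P(X = 4): A: 0.2; B: 0.00567; C: 0.123248.
By total probability, P(X = 4) = 0.22·0.2 + 0.35·0.00567 + 0.43·0.123248 = 0.0989812.

0.0990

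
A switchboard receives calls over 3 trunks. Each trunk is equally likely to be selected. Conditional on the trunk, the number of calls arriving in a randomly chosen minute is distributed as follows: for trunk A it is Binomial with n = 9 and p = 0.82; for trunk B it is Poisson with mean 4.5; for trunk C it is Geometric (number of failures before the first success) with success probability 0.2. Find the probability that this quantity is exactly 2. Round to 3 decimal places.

0.080

Conditional on each trunk, P(X = 2): A: 0.000148196; B: 0.112479; C: 0.128.
By total probability, P(X = 2) = 0.333333·0.000148196 + 0.333333·0.112479 + 0.333333·0.128 = 0.0802089.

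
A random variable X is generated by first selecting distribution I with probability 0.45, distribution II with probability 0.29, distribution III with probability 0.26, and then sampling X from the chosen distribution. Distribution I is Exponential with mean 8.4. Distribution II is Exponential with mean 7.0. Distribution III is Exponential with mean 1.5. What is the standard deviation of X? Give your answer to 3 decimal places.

7.393

Per component, I: μ=8.4, E[X²]=141.12; II: μ=7, E[X²]=98; III: μ=1.5, E[X²]=4.5.
E[X] = 0.45·8.4 + 0.29·7 + 0.26·1.5 = 6.2.
E[X²] = 0.45·141.12 + 0.29·98 + 0.26·4.5 = 93.094.
Var(X) = E[X²] − (E[X])² = 93.094 − 38.44 = 54.654.
SD(X) = √54.654 = 7.39283.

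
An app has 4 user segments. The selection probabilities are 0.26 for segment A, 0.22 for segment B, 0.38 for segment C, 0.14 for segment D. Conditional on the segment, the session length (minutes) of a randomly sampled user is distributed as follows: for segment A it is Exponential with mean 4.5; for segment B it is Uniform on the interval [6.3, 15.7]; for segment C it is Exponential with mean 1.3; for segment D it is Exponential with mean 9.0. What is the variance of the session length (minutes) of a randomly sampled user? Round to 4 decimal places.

34.1760

Per component, A: μ=4.5, E[X²]=40.5; B: μ=11, E[X²]=128.363; C: μ=1.3, E[X²]=3.38; D: μ=9, E[X²]=162.
E[X] = 0.26·4.5 + 0.22·11 + 0.38·1.3 + 0.14·9 = 5.344.
E[X²] = 0.26·40.5 + 0.22·128.363 + 0.38·3.38 + 0.14·162 = 62.7343.
Var(X) = E[X²] − (E[X])² = 62.7343 − 28.5583 = 34.176.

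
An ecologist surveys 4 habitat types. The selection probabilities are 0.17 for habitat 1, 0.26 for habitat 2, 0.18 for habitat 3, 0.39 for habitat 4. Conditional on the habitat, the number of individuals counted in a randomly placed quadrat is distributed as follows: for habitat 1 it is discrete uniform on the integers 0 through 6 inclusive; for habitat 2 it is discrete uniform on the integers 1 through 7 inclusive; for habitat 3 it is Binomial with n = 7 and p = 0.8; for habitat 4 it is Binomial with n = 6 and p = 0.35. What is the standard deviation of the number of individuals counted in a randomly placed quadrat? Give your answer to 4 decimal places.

2.0260

Per component, 1: μ=3, E[X²]=13; 2: μ=4, E[X²]=20; 3: μ=5.6, E[X²]=32.48; 4: μ=2.1, E[X²]=5.775.
E[X] = 0.17·3 + 0.26·4 + 0.18·5.6 + 0.39·2.1 = 3.377.
E[X²] = 0.17·13 + 0.26·20 + 0.18·32.48 + 0.39·5.775 = 15.5087.
Var(X) = E[X²] − (E[X])² = 15.5087 − 11.4041 = 4.10452.
SD(X) = √4.10452 = 2.02596.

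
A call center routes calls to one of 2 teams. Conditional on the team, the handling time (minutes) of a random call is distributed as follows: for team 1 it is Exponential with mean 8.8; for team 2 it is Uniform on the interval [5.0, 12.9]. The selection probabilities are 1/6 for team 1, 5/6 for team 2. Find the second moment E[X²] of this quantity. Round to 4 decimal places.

For each component E[X²] = Var + (mean)², giving 1: 154.88; 2: 85.3033.
Overall E[X²] = 0.166667·154.88 + 0.833333·85.3033 = 96.8994.

96.8994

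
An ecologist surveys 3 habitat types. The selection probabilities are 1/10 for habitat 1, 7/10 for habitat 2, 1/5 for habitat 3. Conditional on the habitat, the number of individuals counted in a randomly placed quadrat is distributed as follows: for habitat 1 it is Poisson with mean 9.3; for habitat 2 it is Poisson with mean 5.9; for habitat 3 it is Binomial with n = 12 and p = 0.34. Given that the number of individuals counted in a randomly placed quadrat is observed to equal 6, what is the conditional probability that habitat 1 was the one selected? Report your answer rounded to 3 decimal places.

Likelihoods P(X=6 | ·): 1: 0.0821536; 2: 0.160488; 3: 0.11798.
Posterior ∝ prior × likelihood. Numerator for 1: 0.1·0.0821536 = 0.00821536.
Normalizing constant: 0.1·0.0821536 + 0.7·0.160488 + 0.2·0.11798 = 0.144153.
P(1 | observation) = 0.00821536 / 0.144153 = 0.0569906.

0.057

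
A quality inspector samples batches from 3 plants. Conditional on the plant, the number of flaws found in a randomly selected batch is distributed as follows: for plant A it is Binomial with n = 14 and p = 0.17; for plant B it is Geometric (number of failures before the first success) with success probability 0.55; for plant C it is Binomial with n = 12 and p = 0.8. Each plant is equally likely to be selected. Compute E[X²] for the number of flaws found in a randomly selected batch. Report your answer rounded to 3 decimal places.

34.626

For each component E[X²] = Var + (mean)², giving A: 7.6398; B: 2.15702; C: 94.08.
Overall E[X²] = 0.333333·7.6398 + 0.333333·2.15702 + 0.333333·94.08 = 34.6256.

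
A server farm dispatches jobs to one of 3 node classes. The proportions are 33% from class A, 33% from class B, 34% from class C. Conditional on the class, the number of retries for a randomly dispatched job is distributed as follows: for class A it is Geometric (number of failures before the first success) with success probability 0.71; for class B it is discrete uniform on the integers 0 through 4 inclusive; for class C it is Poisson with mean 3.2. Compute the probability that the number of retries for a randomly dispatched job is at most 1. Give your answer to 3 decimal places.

0.492

Conditional on each class, P(X ≤ 1): A: 0.9159; B: 0.4; C: 0.171201.
By total probability, P(X ≤ 1) = 0.33·0.9159 + 0.33·0.4 + 0.34·0.171201 = 0.492455.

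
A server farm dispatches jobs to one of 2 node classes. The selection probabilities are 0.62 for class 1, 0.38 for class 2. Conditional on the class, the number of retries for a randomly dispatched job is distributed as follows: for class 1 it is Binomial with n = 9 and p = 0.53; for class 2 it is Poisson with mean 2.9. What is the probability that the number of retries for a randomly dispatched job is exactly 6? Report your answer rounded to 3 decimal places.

Conditional on each class, P(X = 6): 1: 0.193298; 2: 0.0454571.
By total probability, P(X = 6) = 0.62·0.193298 + 0.38·0.0454571 = 0.137119.

0.137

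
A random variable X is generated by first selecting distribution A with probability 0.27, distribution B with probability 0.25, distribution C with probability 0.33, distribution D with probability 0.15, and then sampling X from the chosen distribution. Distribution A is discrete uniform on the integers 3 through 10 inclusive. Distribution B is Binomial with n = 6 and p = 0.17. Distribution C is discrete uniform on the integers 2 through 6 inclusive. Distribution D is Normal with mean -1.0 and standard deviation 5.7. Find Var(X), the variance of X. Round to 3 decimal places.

Per component, A: μ=6.5, E[X²]=47.5; B: μ=1.02, E[X²]=1.887; C: μ=4, E[X²]=18; D: μ=-1, E[X²]=33.49.
E[X] = 0.27·6.5 + 0.25·1.02 + 0.33·4 + 0.15·-1 = 3.18.
E[X²] = 0.27·47.5 + 0.25·1.887 + 0.33·18 + 0.15·33.49 = 24.2603.
Var(X) = E[X²] − (E[X])² = 24.2603 − 10.1124 = 14.1479.

14.148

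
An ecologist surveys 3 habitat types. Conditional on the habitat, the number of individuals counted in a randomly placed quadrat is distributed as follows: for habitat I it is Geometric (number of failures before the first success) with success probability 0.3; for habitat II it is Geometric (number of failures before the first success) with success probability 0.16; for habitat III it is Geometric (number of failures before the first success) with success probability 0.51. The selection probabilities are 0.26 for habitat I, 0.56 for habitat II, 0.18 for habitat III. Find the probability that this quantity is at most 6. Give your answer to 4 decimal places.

Conditional on each habitat, P(X ≤ 6): I: 0.917646; II: 0.70491; III: 0.993218.
By total probability, P(X ≤ 6) = 0.26·0.917646 + 0.56·0.70491 + 0.18·0.993218 = 0.812116.

0.8121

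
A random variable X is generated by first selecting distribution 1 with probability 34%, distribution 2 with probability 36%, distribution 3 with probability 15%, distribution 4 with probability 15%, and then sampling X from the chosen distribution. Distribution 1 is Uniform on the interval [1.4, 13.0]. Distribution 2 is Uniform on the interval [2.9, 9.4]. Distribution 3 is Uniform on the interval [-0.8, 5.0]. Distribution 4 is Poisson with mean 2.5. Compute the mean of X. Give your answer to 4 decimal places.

5.3520

Component means — 1: 7.2; 2: 6.15; 3: 2.1; 4: 2.5.
E[X] = 0.34·7.2 + 0.36·6.15 + 0.15·2.1 + 0.15·2.5 = 5.352.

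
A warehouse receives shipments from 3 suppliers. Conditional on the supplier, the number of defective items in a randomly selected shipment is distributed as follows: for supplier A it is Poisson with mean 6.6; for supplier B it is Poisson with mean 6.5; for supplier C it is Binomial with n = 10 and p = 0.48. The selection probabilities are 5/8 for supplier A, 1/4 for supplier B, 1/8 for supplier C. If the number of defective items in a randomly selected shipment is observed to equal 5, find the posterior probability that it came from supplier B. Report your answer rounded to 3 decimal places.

0.234

Likelihoods P(X=5 | ·): A: 0.141969; B: 0.145369; C: 0.244131.
Posterior ∝ prior × likelihood. Numerator for B: 0.25·0.145369 = 0.0363422.
Normalizing constant: 0.625·0.141969 + 0.25·0.145369 + 0.125·0.244131 = 0.15559.
P(B | observation) = 0.0363422 / 0.15559 = 0.233578.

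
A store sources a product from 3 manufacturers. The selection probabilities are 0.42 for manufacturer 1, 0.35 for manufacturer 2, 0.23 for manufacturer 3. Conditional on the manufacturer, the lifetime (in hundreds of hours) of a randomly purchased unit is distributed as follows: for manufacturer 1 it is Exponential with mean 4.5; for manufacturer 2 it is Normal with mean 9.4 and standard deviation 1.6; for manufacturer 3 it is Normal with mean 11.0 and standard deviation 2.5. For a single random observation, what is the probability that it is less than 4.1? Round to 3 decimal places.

Conditional on each manufacturer, P(X < 4.1): 1: 0.597923; 2: 0.000462331; 3: 0.00289007.
By total probability, P(X < 4.1) = 0.42·0.597923 + 0.35·0.000462331 + 0.23·0.00289007 = 0.251954.

0.252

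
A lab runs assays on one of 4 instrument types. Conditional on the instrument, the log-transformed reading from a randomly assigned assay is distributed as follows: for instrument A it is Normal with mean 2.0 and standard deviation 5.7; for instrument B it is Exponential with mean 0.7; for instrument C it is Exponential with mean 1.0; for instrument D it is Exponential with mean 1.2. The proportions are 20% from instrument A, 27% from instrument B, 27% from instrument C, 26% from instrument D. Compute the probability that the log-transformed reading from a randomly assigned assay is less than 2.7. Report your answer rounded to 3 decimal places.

0.859

Conditional on each instrument, P(X < 2.7): A: 0.54887; B: 0.978872; C: 0.932794; D: 0.894601.
By total probability, P(X < 2.7) = 0.2·0.54887 + 0.27·0.978872 + 0.27·0.932794 + 0.26·0.894601 = 0.85852.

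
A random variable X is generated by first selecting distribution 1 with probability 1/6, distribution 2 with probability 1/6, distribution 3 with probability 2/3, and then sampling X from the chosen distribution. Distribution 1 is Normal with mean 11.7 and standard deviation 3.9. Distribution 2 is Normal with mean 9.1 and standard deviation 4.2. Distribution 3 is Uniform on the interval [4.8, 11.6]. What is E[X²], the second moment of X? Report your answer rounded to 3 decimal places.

89.487

For each component E[X²] = Var + (mean)², giving 1: 152.1; 2: 100.45; 3: 71.0933.
Overall E[X²] = 0.166667·152.1 + 0.166667·100.45 + 0.666667·71.0933 = 89.4872.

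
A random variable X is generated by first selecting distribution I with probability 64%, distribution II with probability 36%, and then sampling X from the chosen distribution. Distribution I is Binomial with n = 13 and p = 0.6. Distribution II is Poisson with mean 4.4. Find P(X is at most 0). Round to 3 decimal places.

Conditional on each component, P(X ≤ 0): I: 6.71089e-06; II: 0.0122773.
By total probability, P(X ≤ 0) = 0.64·6.71089e-06 + 0.36·0.0122773 = 0.00442414.

0.004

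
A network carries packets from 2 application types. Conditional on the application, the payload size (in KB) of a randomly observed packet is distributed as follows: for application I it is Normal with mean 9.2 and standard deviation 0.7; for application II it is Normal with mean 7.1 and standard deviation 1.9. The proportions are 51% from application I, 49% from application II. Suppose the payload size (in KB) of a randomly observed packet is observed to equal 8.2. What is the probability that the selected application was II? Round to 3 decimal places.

0.454

Likelihoods f(8.2 | ·): I: 0.205426; II: 0.177571.
Posterior ∝ prior × likelihood. Numerator for II: 0.49·0.177571 = 0.08701.
Normalizing constant: 0.51·0.205426 + 0.49·0.177571 = 0.191777.
P(II | observation) = 0.08701 / 0.191777 = 0.453704.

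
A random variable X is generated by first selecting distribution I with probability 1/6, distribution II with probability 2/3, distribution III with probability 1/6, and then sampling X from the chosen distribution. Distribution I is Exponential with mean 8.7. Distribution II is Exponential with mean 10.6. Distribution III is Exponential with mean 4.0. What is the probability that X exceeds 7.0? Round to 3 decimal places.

0.448

Conditional on each component, P(X > 7.0): I: 0.447268; II: 0.516656; III: 0.173774.
By total probability, P(X > 7.0) = 0.166667·0.447268 + 0.666667·0.516656 + 0.166667·0.173774 = 0.447945.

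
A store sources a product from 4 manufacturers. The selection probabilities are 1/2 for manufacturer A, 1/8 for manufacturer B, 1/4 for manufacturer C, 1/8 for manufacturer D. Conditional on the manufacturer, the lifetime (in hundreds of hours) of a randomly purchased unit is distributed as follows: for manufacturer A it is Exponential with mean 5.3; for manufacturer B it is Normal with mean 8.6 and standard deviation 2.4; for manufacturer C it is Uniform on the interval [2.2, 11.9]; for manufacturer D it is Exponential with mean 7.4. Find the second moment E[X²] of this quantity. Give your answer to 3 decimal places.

66.131

For each component E[X²] = Var + (mean)², giving A: 56.18; B: 79.72; C: 57.5433; D: 109.52.
Overall E[X²] = 0.5·56.18 + 0.125·79.72 + 0.25·57.5433 + 0.125·109.52 = 66.1308.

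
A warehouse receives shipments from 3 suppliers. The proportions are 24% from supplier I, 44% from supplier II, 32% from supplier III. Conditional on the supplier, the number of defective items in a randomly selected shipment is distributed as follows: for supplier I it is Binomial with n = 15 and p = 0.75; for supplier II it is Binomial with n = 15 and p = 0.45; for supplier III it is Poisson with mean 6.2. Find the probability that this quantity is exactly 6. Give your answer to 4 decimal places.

0.1363

Conditional on each supplier, P(X = 6): I: 0.00339807; II: 0.191401; III: 0.1601.
By total probability, P(X = 6) = 0.24·0.00339807 + 0.44·0.191401 + 0.32·0.1601 = 0.136264.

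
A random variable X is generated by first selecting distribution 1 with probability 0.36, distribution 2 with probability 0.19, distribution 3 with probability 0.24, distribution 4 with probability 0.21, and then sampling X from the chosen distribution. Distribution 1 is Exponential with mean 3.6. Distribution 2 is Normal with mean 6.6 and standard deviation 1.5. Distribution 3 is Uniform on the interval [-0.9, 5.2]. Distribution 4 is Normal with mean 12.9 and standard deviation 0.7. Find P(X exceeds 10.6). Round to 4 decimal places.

Conditional on each component, P(X > 10.6): 1: 0.0526313; 2: 0.00383038; 3: 0; 4: 0.999491.
By total probability, P(X > 10.6) = 0.36·0.0526313 + 0.19·0.00383038 + 0.24·0 + 0.21·0.999491 = 0.229568.

0.2296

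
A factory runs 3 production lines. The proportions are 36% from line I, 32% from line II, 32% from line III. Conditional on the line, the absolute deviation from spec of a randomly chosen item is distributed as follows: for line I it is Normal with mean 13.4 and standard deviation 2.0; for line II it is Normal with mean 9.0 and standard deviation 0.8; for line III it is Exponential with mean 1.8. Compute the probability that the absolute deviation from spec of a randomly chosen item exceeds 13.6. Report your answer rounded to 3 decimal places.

Conditional on each line, P(X > 13.6): I: 0.460172; II: 4.46217e-09; III: 0.000523195.
By total probability, P(X > 13.6) = 0.36·0.460172 + 0.32·4.46217e-09 + 0.32·0.000523195 = 0.165829.

0.166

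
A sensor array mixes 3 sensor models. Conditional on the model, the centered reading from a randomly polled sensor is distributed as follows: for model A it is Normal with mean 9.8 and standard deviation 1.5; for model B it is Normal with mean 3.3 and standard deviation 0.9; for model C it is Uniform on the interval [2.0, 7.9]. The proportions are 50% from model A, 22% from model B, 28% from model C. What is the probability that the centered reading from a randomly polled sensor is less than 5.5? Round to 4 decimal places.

Conditional on each model, P(X < 5.5): A: 0.0020741; B: 0.992746; C: 0.59322.
By total probability, P(X < 5.5) = 0.5·0.0020741 + 0.22·0.992746 + 0.28·0.59322 = 0.385543.

0.3855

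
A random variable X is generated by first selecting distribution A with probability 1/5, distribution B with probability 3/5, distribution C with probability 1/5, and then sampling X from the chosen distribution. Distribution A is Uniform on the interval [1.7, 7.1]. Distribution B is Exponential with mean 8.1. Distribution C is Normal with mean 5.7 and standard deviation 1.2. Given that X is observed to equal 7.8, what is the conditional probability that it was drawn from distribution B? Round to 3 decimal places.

0.663

Likelihoods f(7.8 | ·): A: 0; B: 0.0471309; C: 0.0718978.
Posterior ∝ prior × likelihood. Numerator for B: 0.6·0.0471309 = 0.0282785.
Normalizing constant: 0.2·0 + 0.6·0.0471309 + 0.2·0.0718978 = 0.0426581.
P(B | observation) = 0.0282785 / 0.0426581 = 0.662911.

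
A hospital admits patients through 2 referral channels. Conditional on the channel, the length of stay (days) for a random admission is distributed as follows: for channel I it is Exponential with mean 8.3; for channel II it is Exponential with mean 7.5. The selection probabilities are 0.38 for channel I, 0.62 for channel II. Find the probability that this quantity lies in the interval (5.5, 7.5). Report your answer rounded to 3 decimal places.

0.112

Conditional on each channel, P(5.5 < X < 7.5): I: 0.11038; II: 0.112426.
By total probability, P(5.5 < X < 7.5) = 0.38·0.11038 + 0.62·0.112426 = 0.111649.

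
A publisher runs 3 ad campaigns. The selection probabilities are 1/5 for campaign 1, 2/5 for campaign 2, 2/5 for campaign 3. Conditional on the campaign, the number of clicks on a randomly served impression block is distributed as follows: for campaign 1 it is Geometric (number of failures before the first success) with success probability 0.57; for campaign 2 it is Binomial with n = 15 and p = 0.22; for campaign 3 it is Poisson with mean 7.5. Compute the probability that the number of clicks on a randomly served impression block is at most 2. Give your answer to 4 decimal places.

Conditional on each campaign, P(X ≤ 2): 1: 0.920493; 2: 0.32692; 3: 0.0202567.
By total probability, P(X ≤ 2) = 0.2·0.920493 + 0.4·0.32692 + 0.4·0.0202567 = 0.322969.

0.3230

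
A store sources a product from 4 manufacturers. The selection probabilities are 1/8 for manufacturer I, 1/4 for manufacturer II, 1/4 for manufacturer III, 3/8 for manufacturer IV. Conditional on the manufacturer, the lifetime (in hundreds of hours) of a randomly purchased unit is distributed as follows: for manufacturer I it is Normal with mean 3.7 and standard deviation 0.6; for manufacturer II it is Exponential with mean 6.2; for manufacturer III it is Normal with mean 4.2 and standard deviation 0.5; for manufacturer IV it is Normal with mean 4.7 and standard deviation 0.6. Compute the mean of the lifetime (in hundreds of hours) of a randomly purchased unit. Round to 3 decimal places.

4.825

Component means — I: 3.7; II: 6.2; III: 4.2; IV: 4.7.
E[X] = 0.125·3.7 + 0.25·6.2 + 0.25·4.2 + 0.375·4.7 = 4.825.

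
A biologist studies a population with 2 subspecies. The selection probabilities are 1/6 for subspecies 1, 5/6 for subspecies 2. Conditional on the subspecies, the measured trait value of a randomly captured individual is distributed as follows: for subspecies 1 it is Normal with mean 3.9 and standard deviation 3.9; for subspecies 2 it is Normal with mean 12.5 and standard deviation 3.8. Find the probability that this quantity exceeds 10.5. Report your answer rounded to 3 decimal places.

0.591

Conditional on each subspecies, P(X > 10.5): 1: 0.0452937; 2: 0.700666.
By total probability, P(X > 10.5) = 0.166667·0.0452937 + 0.833333·0.700666 = 0.591437.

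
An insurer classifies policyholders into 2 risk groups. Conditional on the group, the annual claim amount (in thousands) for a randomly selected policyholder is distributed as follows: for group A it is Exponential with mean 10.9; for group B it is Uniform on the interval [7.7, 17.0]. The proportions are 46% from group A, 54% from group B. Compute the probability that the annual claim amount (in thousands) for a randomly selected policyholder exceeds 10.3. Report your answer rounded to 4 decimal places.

0.5678

Conditional on each group, P(X > 10.3): A: 0.388697; B: 0.72043.
By total probability, P(X > 10.3) = 0.46·0.388697 + 0.54·0.72043 = 0.567833.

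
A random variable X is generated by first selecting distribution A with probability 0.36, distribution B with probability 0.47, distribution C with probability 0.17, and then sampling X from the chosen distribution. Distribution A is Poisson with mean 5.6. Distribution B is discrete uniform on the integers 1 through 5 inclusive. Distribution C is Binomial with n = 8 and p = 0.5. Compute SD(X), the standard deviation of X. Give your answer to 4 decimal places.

Per component, A: μ=5.6, E[X²]=36.96; B: μ=3, E[X²]=11; C: μ=4, E[X²]=18.
E[X] = 0.36·5.6 + 0.47·3 + 0.17·4 = 4.106.
E[X²] = 0.36·36.96 + 0.47·11 + 0.17·18 = 21.5356.
Var(X) = E[X²] − (E[X])² = 21.5356 − 16.8592 = 4.67636.
SD(X) = √4.67636 = 2.16249.

2.1625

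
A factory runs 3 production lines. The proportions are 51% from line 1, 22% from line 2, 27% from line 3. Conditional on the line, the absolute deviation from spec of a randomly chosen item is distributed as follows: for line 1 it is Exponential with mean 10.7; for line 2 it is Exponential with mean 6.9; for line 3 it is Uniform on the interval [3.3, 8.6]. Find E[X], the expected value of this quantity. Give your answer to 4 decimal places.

Component means — 1: 10.7; 2: 6.9; 3: 5.95.
E[X] = 0.51·10.7 + 0.22·6.9 + 0.27·5.95 = 8.5815.

8.5815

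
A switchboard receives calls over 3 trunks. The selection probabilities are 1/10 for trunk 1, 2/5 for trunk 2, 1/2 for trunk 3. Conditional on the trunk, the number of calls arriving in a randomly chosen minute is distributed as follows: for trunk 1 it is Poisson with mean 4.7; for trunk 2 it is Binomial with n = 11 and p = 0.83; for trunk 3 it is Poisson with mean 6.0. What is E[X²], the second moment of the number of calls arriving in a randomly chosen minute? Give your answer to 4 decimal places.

57.6426

For each component E[X²] = Var + (mean)², giving 1: 26.79; 2: 84.909; 3: 42.
Overall E[X²] = 0.1·26.79 + 0.4·84.909 + 0.5·42 = 57.6426.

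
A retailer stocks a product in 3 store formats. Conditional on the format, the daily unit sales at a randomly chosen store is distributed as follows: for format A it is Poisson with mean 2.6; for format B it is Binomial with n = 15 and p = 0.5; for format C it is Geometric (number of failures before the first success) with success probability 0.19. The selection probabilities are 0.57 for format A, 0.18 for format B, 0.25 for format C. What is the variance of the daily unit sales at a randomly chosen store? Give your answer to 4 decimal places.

11.0955

Per component, A: μ=2.6, E[X²]=9.36; B: μ=7.5, E[X²]=60; C: μ=4.26316, E[X²]=40.6122.
E[X] = 0.57·2.6 + 0.18·7.5 + 0.25·4.26316 = 3.89779.
E[X²] = 0.57·9.36 + 0.18·60 + 0.25·40.6122 = 26.2882.
Var(X) = E[X²] − (E[X])² = 26.2882 − 15.1928 = 11.0955.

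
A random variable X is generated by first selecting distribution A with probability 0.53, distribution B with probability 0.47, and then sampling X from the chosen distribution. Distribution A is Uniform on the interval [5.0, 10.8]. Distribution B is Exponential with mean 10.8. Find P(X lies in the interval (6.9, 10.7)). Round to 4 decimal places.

Conditional on each component, P(6.9 < X < 10.7): A: 0.655172; B: 0.156577.
By total probability, P(6.9 < X < 10.7) = 0.53·0.655172 + 0.47·0.156577 = 0.420833.

0.4208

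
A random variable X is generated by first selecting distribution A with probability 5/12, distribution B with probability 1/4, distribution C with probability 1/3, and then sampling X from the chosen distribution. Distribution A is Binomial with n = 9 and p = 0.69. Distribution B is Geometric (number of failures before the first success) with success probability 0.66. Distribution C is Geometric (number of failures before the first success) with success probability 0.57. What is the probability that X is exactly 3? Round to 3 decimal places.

0.032

Conditional on each component, P(X = 3): A: 0.0244904; B: 0.0259406; C: 0.045319.
By total probability, P(X = 3) = 0.416667·0.0244904 + 0.25·0.0259406 + 0.333333·0.045319 = 0.0317958.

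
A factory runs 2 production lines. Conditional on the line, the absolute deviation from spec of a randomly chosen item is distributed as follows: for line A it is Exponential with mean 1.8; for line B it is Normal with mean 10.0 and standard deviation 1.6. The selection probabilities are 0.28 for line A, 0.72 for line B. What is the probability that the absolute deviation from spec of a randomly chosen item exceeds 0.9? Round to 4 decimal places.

Conditional on each line, P(X > 0.9): A: 0.606531; B: 1.
By total probability, P(X > 0.9) = 0.28·0.606531 + 0.72·1 = 0.889829.

0.8898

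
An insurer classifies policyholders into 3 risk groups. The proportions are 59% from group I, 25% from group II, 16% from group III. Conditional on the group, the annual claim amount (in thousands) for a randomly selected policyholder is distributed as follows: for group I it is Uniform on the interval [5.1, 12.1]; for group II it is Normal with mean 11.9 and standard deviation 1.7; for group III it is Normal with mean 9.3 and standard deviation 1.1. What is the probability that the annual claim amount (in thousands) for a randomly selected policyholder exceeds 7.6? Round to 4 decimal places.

Conditional on each group, P(X > 7.6): I: 0.642857; II: 0.994287; III: 0.938882.
By total probability, P(X > 7.6) = 0.59·0.642857 + 0.25·0.994287 + 0.16·0.938882 = 0.778079.

0.7781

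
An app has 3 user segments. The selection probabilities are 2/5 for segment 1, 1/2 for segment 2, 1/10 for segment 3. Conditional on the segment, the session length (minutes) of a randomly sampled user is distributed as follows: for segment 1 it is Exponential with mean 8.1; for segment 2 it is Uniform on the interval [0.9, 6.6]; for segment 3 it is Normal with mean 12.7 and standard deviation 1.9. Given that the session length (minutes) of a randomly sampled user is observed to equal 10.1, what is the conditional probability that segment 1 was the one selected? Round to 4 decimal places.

0.6329

Likelihoods f(10.1 | ·): 1: 0.0354803; 2: 0; 3: 0.082325.
Posterior ∝ prior × likelihood. Numerator for 1: 0.4·0.0354803 = 0.0141921.
Normalizing constant: 0.4·0.0354803 + 0.5·0 + 0.1·0.082325 = 0.0224246.
P(1 | observation) = 0.0141921 / 0.0224246 = 0.632881.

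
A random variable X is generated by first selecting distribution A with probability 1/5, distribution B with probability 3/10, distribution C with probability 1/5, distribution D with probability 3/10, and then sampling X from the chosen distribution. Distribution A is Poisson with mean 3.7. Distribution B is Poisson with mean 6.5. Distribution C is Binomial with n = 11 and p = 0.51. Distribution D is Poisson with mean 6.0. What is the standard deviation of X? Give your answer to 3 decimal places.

2.460

Per component, A: μ=3.7, E[X²]=17.39; B: μ=6.5, E[X²]=48.75; C: μ=5.61, E[X²]=34.221; D: μ=6, E[X²]=42.
E[X] = 0.2·3.7 + 0.3·6.5 + 0.2·5.61 + 0.3·6 = 5.612.
E[X²] = 0.2·17.39 + 0.3·48.75 + 0.2·34.221 + 0.3·42 = 37.5472.
Var(X) = E[X²] − (E[X])² = 37.5472 − 31.4945 = 6.05266.
SD(X) = √6.05266 = 2.46021.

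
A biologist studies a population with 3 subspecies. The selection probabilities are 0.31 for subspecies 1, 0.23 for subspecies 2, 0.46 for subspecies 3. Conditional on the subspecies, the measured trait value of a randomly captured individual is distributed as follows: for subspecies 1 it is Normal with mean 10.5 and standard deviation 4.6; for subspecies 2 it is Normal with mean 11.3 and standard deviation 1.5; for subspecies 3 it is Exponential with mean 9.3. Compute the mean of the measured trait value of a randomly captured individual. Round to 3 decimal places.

Component means — 1: 10.5; 2: 11.3; 3: 9.3.
E[X] = 0.31·10.5 + 0.23·11.3 + 0.46·9.3 = 10.132.

10.132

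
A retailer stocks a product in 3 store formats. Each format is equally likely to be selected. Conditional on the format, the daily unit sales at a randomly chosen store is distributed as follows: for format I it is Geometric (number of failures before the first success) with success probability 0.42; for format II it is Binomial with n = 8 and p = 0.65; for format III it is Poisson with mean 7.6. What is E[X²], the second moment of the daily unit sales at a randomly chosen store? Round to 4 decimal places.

33.1383

For each component E[X²] = Var + (mean)², giving I: 5.19501; II: 28.86; III: 65.36.
Overall E[X²] = 0.333333·5.19501 + 0.333333·28.86 + 0.333333·65.36 = 33.1383.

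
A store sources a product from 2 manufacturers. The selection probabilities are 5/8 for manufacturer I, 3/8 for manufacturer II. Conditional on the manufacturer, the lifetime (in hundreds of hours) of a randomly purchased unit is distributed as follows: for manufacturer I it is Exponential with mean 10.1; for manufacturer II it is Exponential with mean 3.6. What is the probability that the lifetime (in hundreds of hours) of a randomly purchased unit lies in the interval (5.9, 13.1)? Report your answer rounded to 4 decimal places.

Conditional on each manufacturer, P(5.9 < X < 13.1): I: 0.284232; II: 0.167914.
By total probability, P(5.9 < X < 13.1) = 0.625·0.284232 + 0.375·0.167914 = 0.240613.

0.2406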